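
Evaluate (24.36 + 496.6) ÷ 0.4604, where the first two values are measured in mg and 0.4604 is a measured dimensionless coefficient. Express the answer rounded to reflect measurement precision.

24.36 mg + 496.6 mg = 520.96 mg; the sum is limited to 1 decimal place (4 s.f.).
Carrying full precision, 520.96 ÷ 0.4604 = 1131.53779322… mg; 0.4604 has 4 s.f., so the result keeps min(4, 4) = 4 s.f.
Rounded to 4 significant figures: 1132 mg.

1132 mg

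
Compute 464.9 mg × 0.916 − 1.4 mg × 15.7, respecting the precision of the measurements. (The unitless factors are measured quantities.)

464.9 × 0.916 = 425.8484 → 426 mg (3 s.f., last digit at the 10^0 place).
1.4 × 15.7 = 21.98 → 22 mg (2 s.f., last digit at the 10^0 place).
Difference: 403.8684 mg; keep the coarser place, 10^0.
Result: 404 mg.

404 mg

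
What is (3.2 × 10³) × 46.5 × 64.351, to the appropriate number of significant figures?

9.6 × 10⁶

(3.2 × 10³) × 46.5 × 64.351 = 9575428.8
Multiplication/division keeps the fewest significant figures: 3.2 × 10³ → 2 s.f., 46.5 → 3 s.f., 64.351 → 5 s.f.; limit is 2.
Rounded to 2 significant figures: 9.6 × 10⁶.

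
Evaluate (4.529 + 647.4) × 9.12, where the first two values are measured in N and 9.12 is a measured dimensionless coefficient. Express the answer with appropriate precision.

4.529 N + 647.4 N = 651.929 N; the sum is limited to 1 decimal place (4 s.f.).
Carrying full precision, 651.929 × 9.12 = 5945.59248 N; 9.12 has 3 s.f., so the result keeps min(4, 3) = 3 s.f.
Rounded to 3 significant figures: 5.95 × 10³ N.

5.95 × 10³ N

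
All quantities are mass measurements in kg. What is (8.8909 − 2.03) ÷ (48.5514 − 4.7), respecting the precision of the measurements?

0.156

8.8909 − 2.03 = 6.8609, limited to 2 d.p. → 3 s.f.; 48.5514 − 4.7 = 43.8514, limited to 1 d.p. → 3 s.f.
Carrying full precision, 6.8609 ÷ 43.8514 = 0.156457946611…; keep min(3, 3) = 3 s.f.
Rounded to 3 significant figures: 0.156.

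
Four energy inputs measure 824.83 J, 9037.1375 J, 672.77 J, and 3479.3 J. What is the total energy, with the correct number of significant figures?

824.83 J + 9037.1375 J + 672.77 J + 3479.3 J = 14014.0375 J.
Addition/subtraction keeps the fewest decimal places: 824.83 → 2 decimal places, 9037.1375 → 4 decimal places, 672.77 → 2 decimal places, 3479.3 → 1 decimal place; limit is 1.
Rounded to 1 decimal place: 14014.0 J.

14014.0 J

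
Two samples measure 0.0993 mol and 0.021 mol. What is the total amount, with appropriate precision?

0.0993 mol + 0.021 mol = 0.1203 mol.
Addition/subtraction keeps the fewest decimal places: 0.0993 → 4 decimal places, 0.021 → 3 decimal places; limit is 3.
Rounded to 3 decimal places: 0.120 mol.

0.120 mol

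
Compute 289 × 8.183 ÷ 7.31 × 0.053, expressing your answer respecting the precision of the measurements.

17

289 × 8.183 ÷ 7.31 × 0.053 = 17.1462395349…
Multiplication/division keeps the fewest significant figures: 289 → 3 s.f., 8.183 → 4 s.f., 7.31 → 3 s.f., 0.053 → 2 s.f.; limit is 2.
Rounded to 2 significant figures: 17.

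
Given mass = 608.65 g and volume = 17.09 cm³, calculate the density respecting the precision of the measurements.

density = 608.65 g ÷ 17.09 cm³ = 35.6143943827… g/cm³.
608.65 has 5 significant figures; 17.09 has 4.
Division/multiplication keeps the fewest: 4 significant figures.
Rounded: 35.61 g/cm³.

35.61 g/cm³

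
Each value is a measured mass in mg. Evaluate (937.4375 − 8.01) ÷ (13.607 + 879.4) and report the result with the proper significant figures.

1.041

937.4375 − 8.01 = 929.4275, limited to 2 d.p. → 5 s.f.; 13.607 + 879.4 = 893.007, limited to 1 d.p. → 4 s.f.
Carrying full precision, 929.4275 ÷ 893.007 = 1.04078411479…; keep min(5, 4) = 4 s.f.
Rounded to 4 significant figures: 1.041.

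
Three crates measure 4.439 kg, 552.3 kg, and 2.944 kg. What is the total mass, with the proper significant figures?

4.439 kg + 552.3 kg + 2.944 kg = 559.683 kg.
Addition/subtraction keeps the fewest decimal places: 4.439 → 3 decimal places, 552.3 → 1 decimal place, 2.944 → 3 decimal places; limit is 1.
Rounded to 1 decimal place: 559.7 kg.

559.7 kg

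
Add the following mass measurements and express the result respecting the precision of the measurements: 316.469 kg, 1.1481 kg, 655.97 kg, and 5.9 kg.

316.469 kg + 1.1481 kg + 655.97 kg + 5.9 kg = 979.4871 kg.
Addition/subtraction keeps the fewest decimal places: 316.469 → 3 decimal places, 1.1481 → 4 decimal places, 655.97 → 2 decimal places, 5.9 → 1 decimal place; limit is 1.
Rounded to 1 decimal place: 979.5 kg.

979.5 kg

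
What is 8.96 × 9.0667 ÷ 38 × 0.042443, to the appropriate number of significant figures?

8.96 × 9.0667 ÷ 38 × 0.042443 = 0.0907360214467…
Multiplication/division keeps the fewest significant figures: 8.96 → 3 s.f., 9.0667 → 5 s.f., 38 → 2 s.f., 0.042443 → 5 s.f.; limit is 2.
Rounded to 2 significant figures: 0.091.

0.091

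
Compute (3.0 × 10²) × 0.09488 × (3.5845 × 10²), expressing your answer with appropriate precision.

1.0 × 10⁴

(3.0 × 10²) × 0.09488 × (3.5845 × 10²) = 10202.9208
Multiplication/division keeps the fewest significant figures: 3.0 × 10² → 2 s.f., 0.09488 → 4 s.f., 3.5845 × 10² → 5 s.f.; limit is 2.
Rounded to 2 significant figures: 1.0 × 10⁴.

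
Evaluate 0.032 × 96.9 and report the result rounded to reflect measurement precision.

0.032 × 96.9 = 3.1008
Multiplication/division keeps the fewest significant figures: 0.032 → 2 s.f., 96.9 → 3 s.f.; limit is 2.
Rounded to 2 significant figures: 3.1.

3.1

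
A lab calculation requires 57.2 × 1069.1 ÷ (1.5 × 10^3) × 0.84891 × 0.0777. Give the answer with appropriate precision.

57.2 × 1069.1 ÷ (1.5 × 10^3) × 0.84891 × 0.0777 = 2.68909266202…
Multiplication/division keeps the fewest significant figures: 57.2 → 3 s.f., 1069.1 → 5 s.f., 1.5 × 10^3 → 2 s.f., 0.84891 → 5 s.f., 0.0777 → 3 s.f.; limit is 2.
Rounded to 2 significant figures: 2.7.

2.7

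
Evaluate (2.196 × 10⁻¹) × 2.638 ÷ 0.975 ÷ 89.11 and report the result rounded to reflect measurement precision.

6.67 × 10⁻³

(2.196 × 10⁻¹) × 2.638 ÷ 0.975 ÷ 89.11 = 0.00666770024948…
Multiplication/division keeps the fewest significant figures: 2.196 × 10⁻¹ → 4 s.f., 2.638 → 4 s.f., 0.975 → 3 s.f., 89.11 → 4 s.f.; limit is 3.
Rounded to 3 significant figures: 6.67 × 10⁻³.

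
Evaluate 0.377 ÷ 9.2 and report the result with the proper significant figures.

0.041

0.377 ÷ 9.2 = 0.0409782608696…
Multiplication/division keeps the fewest significant figures: 0.377 → 3 s.f., 9.2 → 2 s.f.; limit is 2.
Rounded to 2 significant figures: 0.041.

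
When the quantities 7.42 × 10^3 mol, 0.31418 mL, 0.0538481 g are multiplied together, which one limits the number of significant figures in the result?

7.42 × 10^3 mol → 3 s.f.; 0.31418 mL → 5 s.f.; 0.0538481 g → 6 s.f.
The fewest is 3 significant figures, from 7.42 × 10^3 mol.

7.42 × 10^3 mol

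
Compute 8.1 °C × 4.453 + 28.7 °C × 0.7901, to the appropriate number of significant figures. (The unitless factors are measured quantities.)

8.1 × 4.453 = 36.0693 → 36 °C (2 s.f., last digit at the 10^0 place).
28.7 × 0.7901 = 22.67587 → 22.7 °C (3 s.f., last digit at the 10^-1 place).
Sum: 58.74517 °C; keep the coarser place, 10^0.
Result: 59 °C.

59 °C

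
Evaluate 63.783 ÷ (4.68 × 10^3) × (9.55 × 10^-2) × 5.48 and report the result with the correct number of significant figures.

63.783 ÷ (4.68 × 10^3) × (9.55 × 10^-2) × 5.48 = 0.00713252034615…
Multiplication/division keeps the fewest significant figures: 63.783 → 5 s.f., 4.68 × 10^3 → 3 s.f., 9.55 × 10^-2 → 3 s.f., 5.48 → 3 s.f.; limit is 3.
Rounded to 3 significant figures: 0.00713.

0.00713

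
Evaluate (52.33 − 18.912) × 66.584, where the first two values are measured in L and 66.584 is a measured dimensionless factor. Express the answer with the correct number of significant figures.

2225 L

52.33 L − 18.912 L = 33.418 L; the difference is limited to 2 decimal places (4 s.f.).
Carrying full precision, 33.418 × 66.584 = 2225.104112 L; 66.584 has 5 s.f., so the result keeps min(4, 5) = 4 s.f.
Rounded to 4 significant figures: 2225 L.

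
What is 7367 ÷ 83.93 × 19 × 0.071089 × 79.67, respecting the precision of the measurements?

7367 ÷ 83.93 × 19 × 0.071089 × 79.67 = 9445.48515862…
Multiplication/division keeps the fewest significant figures: 7367 → 4 s.f., 83.93 → 4 s.f., 19 → 2 s.f., 0.071089 → 5 s.f., 79.67 → 4 s.f.; limit is 2.
Rounded to 2 significant figures: 9.4 × 10^3.

9.4 × 10^3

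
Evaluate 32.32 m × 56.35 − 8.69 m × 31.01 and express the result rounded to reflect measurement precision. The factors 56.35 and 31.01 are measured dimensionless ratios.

1552 m

32.32 × 56.35 = 1821.232 → 1821 m (4 s.f., last digit at the 10^0 place).
8.69 × 31.01 = 269.4769 → 269 m (3 s.f., last digit at the 10^0 place).
Difference: 1551.7551 m; keep the coarser place, 10^0.
Result: 1552 m.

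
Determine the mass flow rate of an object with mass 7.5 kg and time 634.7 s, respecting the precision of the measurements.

mass flow rate = 7.5 kg ÷ 634.7 s = 0.0118166062707… kg/s.
7.5 has 2 significant figures; 634.7 has 4.
Division/multiplication keeps the fewest: 2 significant figures.
Rounded: 0.012 kg/s.

0.012 kg/s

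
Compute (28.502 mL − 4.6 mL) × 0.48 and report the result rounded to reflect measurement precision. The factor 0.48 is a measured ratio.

11 mL

28.502 mL − 4.6 mL = 23.902 mL; the difference is limited to 1 decimal place (3 s.f.).
Carrying full precision, 23.902 × 0.48 = 11.47296 mL; 0.48 has 2 s.f., so the result keeps min(3, 2) = 2 s.f.
Rounded to 2 significant figures: 11 mL.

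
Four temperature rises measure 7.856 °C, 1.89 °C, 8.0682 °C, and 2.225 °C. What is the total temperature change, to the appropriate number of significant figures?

20.04 °C

7.856 °C + 1.89 °C + 8.0682 °C + 2.225 °C = 20.0392 °C.
Addition/subtraction keeps the fewest decimal places: 7.856 → 3 decimal places, 1.89 → 2 decimal places, 8.0682 → 4 decimal places, 2.225 → 3 decimal places; limit is 2.
Rounded to 2 decimal places: 20.04 °C.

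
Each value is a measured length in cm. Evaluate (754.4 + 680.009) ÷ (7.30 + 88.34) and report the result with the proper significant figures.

15.00

754.4 + 680.009 = 1434.409, limited to 1 d.p. → 5 s.f.; 7.30 + 88.34 = 95.64, limited to 2 d.p. → 4 s.f.
Carrying full precision, 1434.409 ÷ 95.64 = 14.9980029276…; keep min(5, 4) = 4 s.f.
Rounded to 4 significant figures: 15.00.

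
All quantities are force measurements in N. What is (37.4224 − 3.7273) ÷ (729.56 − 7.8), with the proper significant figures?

37.4224 − 3.7273 = 33.6951, limited to 4 d.p. → 6 s.f.; 729.56 − 7.8 = 721.76, limited to 1 d.p. → 4 s.f.
Carrying full precision, 33.6951 ÷ 721.76 = 0.0466846320106…; keep min(6, 4) = 4 s.f.
Rounded to 4 significant figures: 0.04668.

0.04668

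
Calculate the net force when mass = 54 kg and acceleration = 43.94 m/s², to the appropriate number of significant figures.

2.4 × 10^3 N

net force = 54 kg × 43.94 m/s² = 2372.76 N.
54 has 2 significant figures; 43.94 has 4.
Division/multiplication keeps the fewest: 2 significant figures.
Rounded: 2.4 × 10^3 N.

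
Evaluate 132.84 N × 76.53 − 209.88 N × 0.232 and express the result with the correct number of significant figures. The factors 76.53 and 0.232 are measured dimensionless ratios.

132.84 × 76.53 = 10166.2452 → 1.017 × 10^4 N (4 s.f., last digit at the 10^1 place).
209.88 × 0.232 = 48.69216 → 48.7 N (3 s.f., last digit at the 10^-1 place).
Difference: 10117.55304 N; keep the coarser place, 10^1.
Result: 1.012 × 10^4 N.

1.012 × 10^4 N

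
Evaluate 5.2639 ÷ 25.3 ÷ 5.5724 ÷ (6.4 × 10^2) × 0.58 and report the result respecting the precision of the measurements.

5.2639 ÷ 25.3 ÷ 5.5724 ÷ (6.4 × 10^2) × 0.58 = 0.0000338370774239…
Multiplication/division keeps the fewest significant figures: 5.2639 → 5 s.f., 25.3 → 3 s.f., 5.5724 → 5 s.f., 6.4 × 10^2 → 2 s.f., 0.58 → 2 s.f.; limit is 2.
Rounded to 2 significant figures: 3.4 × 10^-5.

3.4 × 10^-5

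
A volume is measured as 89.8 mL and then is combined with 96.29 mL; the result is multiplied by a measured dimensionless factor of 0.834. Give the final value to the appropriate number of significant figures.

155 mL

89.8 mL + 96.29 mL = 186.09 mL; the sum is limited to 1 decimal place (4 s.f.).
Carrying full precision, 186.09 × 0.834 = 155.19906 mL; 0.834 has 3 s.f., so the result keeps min(4, 3) = 3 s.f.
Rounded to 3 significant figures: 155 mL.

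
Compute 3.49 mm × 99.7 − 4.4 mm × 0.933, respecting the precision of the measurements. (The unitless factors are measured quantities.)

344 mm

3.49 × 99.7 = 347.953 → 3.48 × 10^2 mm (3 s.f., last digit at the 10^0 place).
4.4 × 0.933 = 4.1052 → 4.1 mm (2 s.f., last digit at the 10^-1 place).
Difference: 343.8478 mm; keep the coarser place, 10^0.
Result: 344 mm.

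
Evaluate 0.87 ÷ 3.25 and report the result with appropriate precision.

0.87 ÷ 3.25 = 0.267692307692…
Multiplication/division keeps the fewest significant figures: 0.87 → 2 s.f., 3.25 → 3 s.f.; limit is 2.
Rounded to 2 significant figures: 0.27.

0.27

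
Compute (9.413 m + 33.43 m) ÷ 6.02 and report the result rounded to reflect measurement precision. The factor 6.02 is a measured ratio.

9.413 m + 33.43 m = 42.843 m; the sum is limited to 2 decimal places (4 s.f.).
Carrying full precision, 42.843 ÷ 6.02 = 7.11677740864… m; 6.02 has 3 s.f., so the result keeps min(4, 3) = 3 s.f.
Rounded to 3 significant figures: 7.12 m.

7.12 m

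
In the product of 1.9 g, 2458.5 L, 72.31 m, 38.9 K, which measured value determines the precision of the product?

1.9 g

1.9 g → 2 s.f.; 2458.5 L → 5 s.f.; 72.31 m → 4 s.f.; 38.9 K → 3 s.f.
The fewest is 2 significant figures, from 1.9 g.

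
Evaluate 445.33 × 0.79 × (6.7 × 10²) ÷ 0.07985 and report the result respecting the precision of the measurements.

445.33 × 0.79 × (6.7 × 10²) ÷ 0.07985 = 2951949.51785…
Multiplication/division keeps the fewest significant figures: 445.33 → 5 s.f., 0.79 → 2 s.f., 6.7 × 10² → 2 s.f., 0.07985 → 4 s.f.; limit is 2.
Rounded to 2 significant figures: 3.0 × 10⁶.

3.0 × 10⁶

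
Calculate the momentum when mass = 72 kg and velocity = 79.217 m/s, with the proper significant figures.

momentum = 72 kg × 79.217 m/s = 5703.624 kg·m/s.
72 has 2 significant figures; 79.217 has 5.
Division/multiplication keeps the fewest: 2 significant figures.
Rounded: 5.7 × 10^3 kg·m/s.

5.7 × 10^3 kg·m/s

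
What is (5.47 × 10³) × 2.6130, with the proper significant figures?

1.43 × 10⁴

(5.47 × 10³) × 2.6130 = 14293.11
Multiplication/division keeps the fewest significant figures: 5.47 × 10³ → 3 s.f., 2.6130 → 5 s.f.; limit is 3.
Rounded to 3 significant figures: 1.43 × 10⁴.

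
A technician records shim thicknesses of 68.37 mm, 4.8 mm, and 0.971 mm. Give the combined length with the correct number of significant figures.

74.1 mm

68.37 mm + 4.8 mm + 0.971 mm = 74.141 mm.
Addition/subtraction keeps the fewest decimal places: 68.37 → 2 decimal places, 4.8 → 1 decimal place, 0.971 → 3 decimal places; limit is 1.
Rounded to 1 decimal place: 74.1 mm.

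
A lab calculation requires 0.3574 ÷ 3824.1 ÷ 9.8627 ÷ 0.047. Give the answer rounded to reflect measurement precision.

0.3574 ÷ 3824.1 ÷ 9.8627 ÷ 0.047 = 0.000201619079021…
Multiplication/division keeps the fewest significant figures: 0.3574 → 4 s.f., 3824.1 → 5 s.f., 9.8627 → 5 s.f., 0.047 → 2 s.f.; limit is 2.
Rounded to 2 significant figures: 2.0 × 10^-4.

2.0 × 10^-4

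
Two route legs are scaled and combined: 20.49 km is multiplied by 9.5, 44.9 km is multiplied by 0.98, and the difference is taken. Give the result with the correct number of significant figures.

1.5 × 10² km

20.49 × 9.5 = 194.655 → 1.9 × 10² km (2 s.f., last digit at the 10^1 place).
44.9 × 0.98 = 44.002 → 44 km (2 s.f., last digit at the 10^0 place).
Difference: 150.653 km; keep the coarser place, 10^1.
Result: 1.5 × 10² km.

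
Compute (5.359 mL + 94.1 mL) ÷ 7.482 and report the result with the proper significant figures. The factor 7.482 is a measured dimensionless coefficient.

5.359 mL + 94.1 mL = 99.459 mL; the sum is limited to 1 decimal place (3 s.f.).
Carrying full precision, 99.459 ÷ 7.482 = 13.2931034483… mL; 7.482 has 4 s.f., so the result keeps min(3, 4) = 3 s.f.
Rounded to 3 significant figures: 13.3 mL.

13.3 mL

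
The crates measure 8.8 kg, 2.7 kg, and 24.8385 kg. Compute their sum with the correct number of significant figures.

8.8 kg + 2.7 kg + 24.8385 kg = 36.3385 kg.
Addition/subtraction keeps the fewest decimal places: 8.8 → 1 decimal place, 2.7 → 1 decimal place, 24.8385 → 4 decimal places; limit is 1.
Rounded to 1 decimal place: 36.3 kg.

36.3 kg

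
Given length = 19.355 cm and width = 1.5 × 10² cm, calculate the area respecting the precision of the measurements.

area = 19.355 cm × 1.5 × 10² cm = 2903.25 cm².
19.355 has 5 significant figures; 1.5 × 10² has 2.
Division/multiplication keeps the fewest: 2 significant figures.
Rounded: 2.9 × 10³ cm².

2.9 × 10³ cm²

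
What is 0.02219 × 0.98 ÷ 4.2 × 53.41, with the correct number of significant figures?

0.02219 × 0.98 ÷ 4.2 × 53.41 = 0.276539176667…
Multiplication/division keeps the fewest significant figures: 0.02219 → 4 s.f., 0.98 → 2 s.f., 4.2 → 2 s.f., 53.41 → 4 s.f.; limit is 2.
Rounded to 2 significant figures: 0.28.

0.28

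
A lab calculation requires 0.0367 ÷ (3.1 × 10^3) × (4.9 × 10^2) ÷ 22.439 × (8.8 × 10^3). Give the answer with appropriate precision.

2.3

0.0367 ÷ (3.1 × 10^3) × (4.9 × 10^2) ÷ 22.439 × (8.8 × 10^3) = 2.27499069161…
Multiplication/division keeps the fewest significant figures: 0.0367 → 3 s.f., 3.1 × 10^3 → 2 s.f., 4.9 × 10^2 → 2 s.f., 22.439 → 5 s.f., 8.8 × 10^3 → 2 s.f.; limit is 2.
Rounded to 2 significant figures: 2.3.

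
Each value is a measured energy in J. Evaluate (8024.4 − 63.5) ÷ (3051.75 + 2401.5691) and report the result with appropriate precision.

8024.4 − 63.5 = 7960.9, limited to 1 d.p. → 5 s.f.; 3051.75 + 2401.5691 = 5453.3191, limited to 2 d.p. → 6 s.f.
Carrying full precision, 7960.9 ÷ 5453.3191 = 1.45982654857…; keep min(5, 6) = 5 s.f.
Rounded to 5 significant figures: 1.4598.

1.4598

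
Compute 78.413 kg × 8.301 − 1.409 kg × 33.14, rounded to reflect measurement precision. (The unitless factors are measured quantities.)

6.042 × 10² kg

78.413 × 8.301 = 650.906313 → 650.9 kg (4 s.f., last digit at the 10^-1 place).
1.409 × 33.14 = 46.69426 → 46.69 kg (4 s.f., last digit at the 10^-2 place).
Difference: 604.212053 kg; keep the coarser place, 10^-1.
Result: 6.042 × 10² kg.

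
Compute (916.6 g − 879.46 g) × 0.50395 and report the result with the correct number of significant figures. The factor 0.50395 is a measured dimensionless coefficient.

916.6 g − 879.46 g = 37.14 g; the difference is limited to 1 decimal place (3 s.f.).
Carrying full precision, 37.14 × 0.50395 = 18.716703 g; 0.50395 has 5 s.f., so the result keeps min(3, 5) = 3 s.f.
Rounded to 3 significant figures: 18.7 g.

18.7 g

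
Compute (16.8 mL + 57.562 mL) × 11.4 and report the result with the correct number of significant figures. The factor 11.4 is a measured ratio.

848 mL

16.8 mL + 57.562 mL = 74.362 mL; the sum is limited to 1 decimal place (3 s.f.).
Carrying full precision, 74.362 × 11.4 = 847.7268 mL; 11.4 has 3 s.f., so the result keeps min(3, 3) = 3 s.f.
Rounded to 3 significant figures: 848 mL.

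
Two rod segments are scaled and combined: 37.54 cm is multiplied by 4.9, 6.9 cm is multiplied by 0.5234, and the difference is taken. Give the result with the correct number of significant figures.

1.8 × 10² cm

37.54 × 4.9 = 183.946 → 1.8 × 10² cm (2 s.f., last digit at the 10^1 place).
6.9 × 0.5234 = 3.61146 → 3.6 cm (2 s.f., last digit at the 10^-1 place).
Difference: 180.33454 cm; keep the coarser place, 10^1.
Result: 1.8 × 10² cm.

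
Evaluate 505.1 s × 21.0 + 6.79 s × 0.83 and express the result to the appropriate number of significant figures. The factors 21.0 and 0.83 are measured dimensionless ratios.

1.06 × 10⁴ s

505.1 × 21.0 = 10607.1 → 1.06 × 10⁴ s (3 s.f., last digit at the 10^2 place).
6.79 × 0.83 = 5.6357 → 5.6 s (2 s.f., last digit at the 10^-1 place).
Sum: 10612.7357 s; keep the coarser place, 10^2.
Result: 1.06 × 10⁴ s.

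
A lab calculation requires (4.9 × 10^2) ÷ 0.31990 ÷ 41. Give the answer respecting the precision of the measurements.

(4.9 × 10^2) ÷ 0.31990 ÷ 41 = 37.3592357368…
Multiplication/division keeps the fewest significant figures: 4.9 × 10^2 → 2 s.f., 0.31990 → 5 s.f., 41 → 2 s.f.; limit is 2.
Rounded to 2 significant figures: 37.

37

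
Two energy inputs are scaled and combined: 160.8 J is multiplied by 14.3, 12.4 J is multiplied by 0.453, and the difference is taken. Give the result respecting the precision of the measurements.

160.8 × 14.3 = 2299.44 → 2.30 × 10^3 J (3 s.f., last digit at the 10^1 place).
12.4 × 0.453 = 5.6172 → 5.62 J (3 s.f., last digit at the 10^-2 place).
Difference: 2293.8228 J; keep the coarser place, 10^1.
Result: 2.29 × 10^3 J.

2.29 × 10^3 J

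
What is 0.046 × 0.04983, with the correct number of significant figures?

0.046 × 0.04983 = 0.00229218
Multiplication/division keeps the fewest significant figures: 0.046 → 2 s.f., 0.04983 → 4 s.f.; limit is 2.
Rounded to 2 significant figures: 0.0023.

0.0023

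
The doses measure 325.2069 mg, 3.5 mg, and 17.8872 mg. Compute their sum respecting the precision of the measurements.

325.2069 mg + 3.5 mg + 17.8872 mg = 346.5941 mg.
Addition/subtraction keeps the fewest decimal places: 325.2069 → 4 decimal places, 3.5 → 1 decimal place, 17.8872 → 4 decimal places; limit is 1.
Rounded to 1 decimal place: 346.6 mg.

346.6 mg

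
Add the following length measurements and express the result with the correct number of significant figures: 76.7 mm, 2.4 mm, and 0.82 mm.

79.9 mm

76.7 mm + 2.4 mm + 0.82 mm = 79.92 mm.
Addition/subtraction keeps the fewest decimal places: 76.7 → 1 decimal place, 2.4 → 1 decimal place, 0.82 → 2 decimal places; limit is 1.
Rounded to 1 decimal place: 79.9 mm.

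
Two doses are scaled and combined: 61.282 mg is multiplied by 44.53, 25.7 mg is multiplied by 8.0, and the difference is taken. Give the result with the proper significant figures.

61.282 × 44.53 = 2728.88746 → 2729 mg (4 s.f., last digit at the 10^0 place).
25.7 × 8.0 = 205.6 → 2.1 × 10^2 mg (2 s.f., last digit at the 10^1 place).
Difference: 2523.28746 mg; keep the coarser place, 10^1.
Result: 2.52 × 10^3 mg.

2.52 × 10^3 mg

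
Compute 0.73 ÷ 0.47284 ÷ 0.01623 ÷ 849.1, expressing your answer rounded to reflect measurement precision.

0.11

0.73 ÷ 0.47284 ÷ 0.01623 ÷ 849.1 = 0.112029214462…
Multiplication/division keeps the fewest significant figures: 0.73 → 2 s.f., 0.47284 → 5 s.f., 0.01623 → 4 s.f., 849.1 → 4 s.f.; limit is 2.
Rounded to 2 significant figures: 0.11.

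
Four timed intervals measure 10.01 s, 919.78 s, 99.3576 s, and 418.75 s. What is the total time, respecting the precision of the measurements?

1447.90 s

10.01 s + 919.78 s + 99.3576 s + 418.75 s = 1447.8976 s.
Addition/subtraction keeps the fewest decimal places: 10.01 → 2 decimal places, 919.78 → 2 decimal places, 99.3576 → 4 decimal places, 418.75 → 2 decimal places; limit is 2.
Rounded to 2 decimal places: 1447.90 s.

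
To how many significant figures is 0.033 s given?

0.033: leading zeros are not significant.

2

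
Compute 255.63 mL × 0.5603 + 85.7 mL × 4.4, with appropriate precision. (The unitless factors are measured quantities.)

5.2 × 10² mL

255.63 × 0.5603 = 143.229489 → 143.2 mL (4 s.f., last digit at the 10^-1 place).
85.7 × 4.4 = 377.08 → 3.8 × 10² mL (2 s.f., last digit at the 10^1 place).
Sum: 520.309489 mL; keep the coarser place, 10^1.
Result: 5.2 × 10² mL.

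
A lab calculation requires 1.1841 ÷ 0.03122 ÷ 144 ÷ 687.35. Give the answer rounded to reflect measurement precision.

3.83 × 10⁻⁴

1.1841 ÷ 0.03122 ÷ 144 ÷ 687.35 = 0.000383190782091…
Multiplication/division keeps the fewest significant figures: 1.1841 → 5 s.f., 0.03122 → 4 s.f., 144 → 3 s.f., 687.35 → 5 s.f.; limit is 3.
Rounded to 3 significant figures: 3.83 × 10⁻⁴.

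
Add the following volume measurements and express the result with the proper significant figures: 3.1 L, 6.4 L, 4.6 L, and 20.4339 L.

34.5 L

3.1 L + 6.4 L + 4.6 L + 20.4339 L = 34.5339 L.
Addition/subtraction keeps the fewest decimal places: 3.1 → 1 decimal place, 6.4 → 1 decimal place, 4.6 → 1 decimal place, 20.4339 → 4 decimal places; limit is 1.
Rounded to 1 decimal place: 34.5 L.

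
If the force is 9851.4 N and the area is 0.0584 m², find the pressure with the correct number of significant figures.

1.69 × 10⁵ Pa

pressure = 9851.4 N ÷ 0.0584 m² = 168688.356164… Pa.
9851.4 has 5 significant figures; 0.0584 has 3.
Division/multiplication keeps the fewest: 3 significant figures.
Rounded: 1.69 × 10⁵ Pa.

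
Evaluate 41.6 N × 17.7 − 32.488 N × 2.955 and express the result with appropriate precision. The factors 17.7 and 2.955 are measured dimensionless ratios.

640. N

41.6 × 17.7 = 736.32 → 736 N (3 s.f., last digit at the 10^0 place).
32.488 × 2.955 = 96.00204 → 96.00 N (4 s.f., last digit at the 10^-2 place).
Difference: 640.31796 N; keep the coarser place, 10^0.
Result: 640. N.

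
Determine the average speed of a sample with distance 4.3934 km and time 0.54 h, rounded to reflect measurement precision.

8.1 km/h

average speed = 4.3934 km ÷ 0.54 h = 8.13592592593… km/h.
4.3934 has 5 significant figures; 0.54 has 2.
Division/multiplication keeps the fewest: 2 significant figures.
Rounded: 8.1 km/h.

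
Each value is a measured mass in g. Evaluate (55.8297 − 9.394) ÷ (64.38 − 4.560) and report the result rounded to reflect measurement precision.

0.7763

55.8297 − 9.394 = 46.4357, limited to 3 d.p. → 5 s.f.; 64.38 − 4.560 = 59.820, limited to 2 d.p. → 4 s.f.
Carrying full precision, 46.4357 ÷ 59.820 = 0.776257104647…; keep min(5, 4) = 4 s.f.
Rounded to 4 significant figures: 0.7763.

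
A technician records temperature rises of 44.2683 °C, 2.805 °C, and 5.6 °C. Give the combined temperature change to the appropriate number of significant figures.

44.2683 °C + 2.805 °C + 5.6 °C = 52.6733 °C.
Addition/subtraction keeps the fewest decimal places: 44.2683 → 4 decimal places, 2.805 → 3 decimal places, 5.6 → 1 decimal place; limit is 1.
Rounded to 1 decimal place: 52.7 °C.

52.7 °C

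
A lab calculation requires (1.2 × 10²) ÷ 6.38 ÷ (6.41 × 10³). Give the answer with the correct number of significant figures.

0.0029

(1.2 × 10²) ÷ 6.38 ÷ (6.41 × 10³) = 0.00293428665046…
Multiplication/division keeps the fewest significant figures: 1.2 × 10² → 2 s.f., 6.38 → 3 s.f., 6.41 × 10³ → 3 s.f.; limit is 2.
Rounded to 2 significant figures: 0.0029.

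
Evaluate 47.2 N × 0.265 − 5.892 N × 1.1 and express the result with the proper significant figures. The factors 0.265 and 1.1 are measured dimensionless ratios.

6.0 N

47.2 × 0.265 = 12.508 → 12.5 N (3 s.f., last digit at the 10^-1 place).
5.892 × 1.1 = 6.4812 → 6.5 N (2 s.f., last digit at the 10^-1 place).
Difference: 6.0268 N; keep the coarser place, 10^-1.
Result: 6.0 N.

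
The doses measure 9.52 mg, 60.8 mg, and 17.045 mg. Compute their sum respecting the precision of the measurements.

9.52 mg + 60.8 mg + 17.045 mg = 87.365 mg.
Addition/subtraction keeps the fewest decimal places: 9.52 → 2 decimal places, 60.8 → 1 decimal place, 17.045 → 3 decimal places; limit is 1.
Rounded to 1 decimal place: 87.4 mg.

87.4 mg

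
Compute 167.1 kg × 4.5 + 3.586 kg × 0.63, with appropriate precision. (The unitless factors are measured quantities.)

167.1 × 4.5 = 751.95 → 7.5 × 10^2 kg (2 s.f., last digit at the 10^1 place).
3.586 × 0.63 = 2.25918 → 2.3 kg (2 s.f., last digit at the 10^-1 place).
Sum: 754.20918 kg; keep the coarser place, 10^1.
Result: 7.5 × 10^2 kg.

7.5 × 10^2 kg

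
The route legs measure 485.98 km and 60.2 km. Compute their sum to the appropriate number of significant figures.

546.2 km

485.98 km + 60.2 km = 546.18 km.
Addition/subtraction keeps the fewest decimal places: 485.98 → 2 decimal places, 60.2 → 1 decimal place; limit is 1.
Rounded to 1 decimal place: 546.2 km.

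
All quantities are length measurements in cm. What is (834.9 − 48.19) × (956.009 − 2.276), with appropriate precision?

7.503 × 10⁵ cm²

834.9 − 48.19 = 786.71, limited to 1 d.p. → 4 s.f.; 956.009 − 2.276 = 953.733, limited to 3 d.p. → 6 s.f.
Carrying full precision, 786.71 × 953.733 = 750311.28843; keep min(4, 6) = 4 s.f.
Rounded to 4 significant figures: 7.503 × 10⁵ cm².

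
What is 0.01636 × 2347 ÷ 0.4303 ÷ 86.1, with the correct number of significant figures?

1.04

0.01636 × 2347 ÷ 0.4303 ÷ 86.1 = 1.03638684406…
Multiplication/division keeps the fewest significant figures: 0.01636 → 4 s.f., 2347 → 4 s.f., 0.4303 → 4 s.f., 86.1 → 3 s.f.; limit is 3.
Rounded to 3 significant figures: 1.04.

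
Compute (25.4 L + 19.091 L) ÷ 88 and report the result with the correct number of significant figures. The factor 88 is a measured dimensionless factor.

0.51 L

25.4 L + 19.091 L = 44.491 L; the sum is limited to 1 decimal place (3 s.f.).
Carrying full precision, 44.491 ÷ 88 = 0.505579545455… L; 88 has 2 s.f., so the result keeps min(3, 2) = 2 s.f.
Rounded to 2 significant figures: 0.51 L.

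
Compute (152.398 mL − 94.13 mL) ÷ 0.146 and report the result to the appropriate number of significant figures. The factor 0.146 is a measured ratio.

152.398 mL − 94.13 mL = 58.268 mL; the difference is limited to 2 decimal places (4 s.f.).
Carrying full precision, 58.268 ÷ 0.146 = 399.095890411… mL; 0.146 has 3 s.f., so the result keeps min(4, 3) = 3 s.f.
Rounded to 3 significant figures: 399 mL.

399 mL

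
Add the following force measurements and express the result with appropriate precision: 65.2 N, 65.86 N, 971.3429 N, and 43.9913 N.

1146.4 N

65.2 N + 65.86 N + 971.3429 N + 43.9913 N = 1146.3942 N.
Addition/subtraction keeps the fewest decimal places: 65.2 → 1 decimal place, 65.86 → 2 decimal places, 971.3429 → 4 decimal places, 43.9913 → 4 decimal places; limit is 1.
Rounded to 1 decimal place: 1146.4 N.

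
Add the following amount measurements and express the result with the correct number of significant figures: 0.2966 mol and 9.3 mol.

0.2966 mol + 9.3 mol = 9.5966 mol.
Addition/subtraction keeps the fewest decimal places: 0.2966 → 4 decimal places, 9.3 → 1 decimal place; limit is 1.
Rounded to 1 decimal place: 9.6 mol.

9.6 mol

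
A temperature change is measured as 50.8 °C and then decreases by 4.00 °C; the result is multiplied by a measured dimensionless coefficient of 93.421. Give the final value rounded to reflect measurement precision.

50.8 °C − 4.00 °C = 46.80 °C; the difference is limited to 1 decimal place (3 s.f.).
Carrying full precision, 46.80 × 93.421 = 4372.1028 °C; 93.421 has 5 s.f., so the result keeps min(3, 5) = 3 s.f.
Rounded to 3 significant figures: 4.37 × 10^3 °C.

4.37 × 10^3 °C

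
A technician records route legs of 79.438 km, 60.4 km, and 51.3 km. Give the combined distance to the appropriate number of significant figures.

191.1 km

79.438 km + 60.4 km + 51.3 km = 191.138 km.
Addition/subtraction keeps the fewest decimal places: 79.438 → 3 decimal places, 60.4 → 1 decimal place, 51.3 → 1 decimal place; limit is 1.
Rounded to 1 decimal place: 191.1 km.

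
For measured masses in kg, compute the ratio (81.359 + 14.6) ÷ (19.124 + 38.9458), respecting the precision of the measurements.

1.65

81.359 + 14.6 = 95.959, limited to 1 d.p. → 3 s.f.; 19.124 + 38.9458 = 58.0698, limited to 3 d.p. → 5 s.f.
Carrying full precision, 95.959 ÷ 58.0698 = 1.65247684683…; keep min(3, 5) = 3 s.f.
Rounded to 3 significant figures: 1.65.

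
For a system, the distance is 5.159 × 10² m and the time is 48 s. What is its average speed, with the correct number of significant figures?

average speed = 5.159 × 10² m ÷ 48 s = 10.7479166667… m/s.
5.159 × 10² has 4 significant figures; 48 has 2.
Division/multiplication keeps the fewest: 2 significant figures.
Rounded: 11 m/s.

11 m/s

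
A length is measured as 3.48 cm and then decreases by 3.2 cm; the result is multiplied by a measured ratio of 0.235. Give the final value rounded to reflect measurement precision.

3.48 cm − 3.2 cm = 0.28 cm; the difference is limited to 1 decimal place (1 s.f.).
Carrying full precision, 0.28 × 0.235 = 0.0658 cm; 0.235 has 3 s.f., so the result keeps min(1, 3) = 1 s.f.
Rounded to 1 significant figure: 0.07 cm.

0.07 cm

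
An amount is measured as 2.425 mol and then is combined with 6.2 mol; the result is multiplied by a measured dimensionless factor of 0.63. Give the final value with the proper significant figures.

5.4 mol

2.425 mol + 6.2 mol = 8.625 mol; the sum is limited to 1 decimal place (2 s.f.).
Carrying full precision, 8.625 × 0.63 = 5.43375 mol; 0.63 has 2 s.f., so the result keeps min(2, 2) = 2 s.f.
Rounded to 2 significant figures: 5.4 mol.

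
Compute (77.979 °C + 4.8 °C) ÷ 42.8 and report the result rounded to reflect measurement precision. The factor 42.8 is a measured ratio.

1.93 °C

77.979 °C + 4.8 °C = 82.779 °C; the sum is limited to 1 decimal place (3 s.f.).
Carrying full precision, 82.779 ÷ 42.8 = 1.93408878505… °C; 42.8 has 3 s.f., so the result keeps min(3, 3) = 3 s.f.
Rounded to 3 significant figures: 1.93 °C.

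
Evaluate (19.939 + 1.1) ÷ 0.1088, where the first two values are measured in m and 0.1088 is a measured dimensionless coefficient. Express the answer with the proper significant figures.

19.939 m + 1.1 m = 21.039 m; the sum is limited to 1 decimal place (3 s.f.).
Carrying full precision, 21.039 ÷ 0.1088 = 193.373161765… m; 0.1088 has 4 s.f., so the result keeps min(3, 4) = 3 s.f.
Rounded to 3 significant figures: 193 m.

193 m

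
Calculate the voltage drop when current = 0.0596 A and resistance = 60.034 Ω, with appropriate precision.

voltage drop = 0.0596 A × 60.034 Ω = 3.5780264 V.
0.0596 has 3 significant figures; 60.034 has 5.
Division/multiplication keeps the fewest: 3 significant figures.
Rounded: 3.58 V.

3.58 V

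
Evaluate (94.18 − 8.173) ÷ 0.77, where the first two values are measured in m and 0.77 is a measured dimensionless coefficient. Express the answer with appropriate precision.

94.18 m − 8.173 m = 86.007 m; the difference is limited to 2 decimal places (4 s.f.).
Carrying full precision, 86.007 ÷ 0.77 = 111.697402597… m; 0.77 has 2 s.f., so the result keeps min(4, 2) = 2 s.f.
Rounded to 2 significant figures: 1.1 × 10² m.

1.1 × 10² m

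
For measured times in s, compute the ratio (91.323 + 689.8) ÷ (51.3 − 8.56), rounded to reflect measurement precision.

18.3

91.323 + 689.8 = 781.123, limited to 1 d.p. → 4 s.f.; 51.3 − 8.56 = 42.74, limited to 1 d.p. → 3 s.f.
Carrying full precision, 781.123 ÷ 42.74 = 18.2761581657…; keep min(4, 3) = 3 s.f.
Rounded to 3 significant figures: 18.3.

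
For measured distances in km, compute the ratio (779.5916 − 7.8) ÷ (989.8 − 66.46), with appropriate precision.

779.5916 − 7.8 = 771.7916, limited to 1 d.p. → 4 s.f.; 989.8 − 66.46 = 923.34, limited to 1 d.p. → 4 s.f.
Carrying full precision, 771.7916 ÷ 923.34 = 0.835869343904…; keep min(4, 4) = 4 s.f.
Rounded to 4 significant figures: 0.8359.

0.8359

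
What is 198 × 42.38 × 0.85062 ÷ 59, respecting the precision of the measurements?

198 × 42.38 × 0.85062 ÷ 59 = 120.978924895…
Multiplication/division keeps the fewest significant figures: 198 → 3 s.f., 42.38 → 4 s.f., 0.85062 → 5 s.f., 59 → 2 s.f.; limit is 2.
Rounded to 2 significant figures: 1.2 × 10².

1.2 × 10²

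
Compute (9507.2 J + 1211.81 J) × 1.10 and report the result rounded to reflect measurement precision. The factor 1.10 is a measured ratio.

1.18 × 10⁴ J

9507.2 J + 1211.81 J = 10719.01 J; the sum is limited to 1 decimal place (6 s.f.).
Carrying full precision, 10719.01 × 1.10 = 11790.911 J; 1.10 has 3 s.f., so the result keeps min(6, 3) = 3 s.f.
Rounded to 3 significant figures: 1.18 × 10⁴ J.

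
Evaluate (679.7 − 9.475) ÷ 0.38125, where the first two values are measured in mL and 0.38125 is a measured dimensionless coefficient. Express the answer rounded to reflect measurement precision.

1.758 × 10³ mL

679.7 mL − 9.475 mL = 670.225 mL; the difference is limited to 1 decimal place (4 s.f.).
Carrying full precision, 670.225 ÷ 0.38125 = 1757.96721311… mL; 0.38125 has 5 s.f., so the result keeps min(4, 5) = 4 s.f.
Rounded to 4 significant figures: 1.758 × 10³ mL.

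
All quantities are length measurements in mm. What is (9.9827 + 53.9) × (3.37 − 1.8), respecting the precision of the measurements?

9.9827 + 53.9 = 63.8827, limited to 1 d.p. → 3 s.f.; 3.37 − 1.8 = 1.57, limited to 1 d.p. → 2 s.f.
Carrying full precision, 63.8827 × 1.57 = 100.295839; keep min(3, 2) = 2 s.f.
Rounded to 2 significant figures: 1.0 × 10^2 mm².

1.0 × 10^2 mm²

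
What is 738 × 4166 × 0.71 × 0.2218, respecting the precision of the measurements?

4.8 × 10⁵

738 × 4166 × 0.71 × 0.2218 = 484167.370824
Multiplication/division keeps the fewest significant figures: 738 → 3 s.f., 4166 → 4 s.f., 0.71 → 2 s.f., 0.2218 → 4 s.f.; limit is 2.
Rounded to 2 significant figures: 4.8 × 10⁵.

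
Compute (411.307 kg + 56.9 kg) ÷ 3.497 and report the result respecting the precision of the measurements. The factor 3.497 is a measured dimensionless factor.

1.339 × 10^2 kg

411.307 kg + 56.9 kg = 468.207 kg; the sum is limited to 1 decimal place (4 s.f.).
Carrying full precision, 468.207 ÷ 3.497 = 133.888189877… kg; 3.497 has 4 s.f., so the result keeps min(4, 4) = 4 s.f.
Rounded to 4 significant figures: 1.339 × 10^2 kg.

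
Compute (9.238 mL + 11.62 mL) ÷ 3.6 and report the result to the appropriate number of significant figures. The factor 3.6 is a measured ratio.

9.238 mL + 11.62 mL = 20.858 mL; the sum is limited to 2 decimal places (4 s.f.).
Carrying full precision, 20.858 ÷ 3.6 = 5.79388888889… mL; 3.6 has 2 s.f., so the result keeps min(4, 2) = 2 s.f.
Rounded to 2 significant figures: 5.8 mL.

5.8 mL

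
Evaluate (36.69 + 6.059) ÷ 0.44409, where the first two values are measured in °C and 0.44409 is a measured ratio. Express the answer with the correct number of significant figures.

96.26 °C

36.69 °C + 6.059 °C = 42.749 °C; the sum is limited to 2 decimal places (4 s.f.).
Carrying full precision, 42.749 ÷ 0.44409 = 96.2620189601… °C; 0.44409 has 5 s.f., so the result keeps min(4, 5) = 4 s.f.
Rounded to 4 significant figures: 96.26 °C.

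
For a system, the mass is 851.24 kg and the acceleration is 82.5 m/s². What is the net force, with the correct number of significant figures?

net force = 851.24 kg × 82.5 m/s² = 70227.3 N.
851.24 has 5 significant figures; 82.5 has 3.
Division/multiplication keeps the fewest: 3 significant figures.
Rounded: 7.02 × 10^4 N.

7.02 × 10^4 N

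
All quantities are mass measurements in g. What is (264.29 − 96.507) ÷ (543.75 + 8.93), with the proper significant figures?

264.29 − 96.507 = 167.783, limited to 2 d.p. → 5 s.f.; 543.75 + 8.93 = 552.68, limited to 2 d.p. → 5 s.f.
Carrying full precision, 167.783 ÷ 552.68 = 0.303580733879…; keep min(5, 5) = 5 s.f.
Rounded to 5 significant figures: 0.30358.

0.30358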